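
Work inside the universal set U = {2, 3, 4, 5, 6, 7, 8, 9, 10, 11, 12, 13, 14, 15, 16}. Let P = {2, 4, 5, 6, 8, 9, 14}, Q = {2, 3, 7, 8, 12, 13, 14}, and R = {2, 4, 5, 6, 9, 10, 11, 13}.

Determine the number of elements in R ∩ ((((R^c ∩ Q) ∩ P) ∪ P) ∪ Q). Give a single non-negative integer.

R^c = {3, 7, 8, 12, 14, 15, 16}
R^c ∩ Q = {3, 7, 8, 12, 14}
(R^c ∩ Q) ∩ P = {8, 14}
((R^c ∩ Q) ∩ P) ∪ P = {2, 4, 5, 6, 8, 9, 14}
(((R^c ∩ Q) ∩ P) ∪ P) ∪ Q = {2, 3, 4, 5, 6, 7, 8, 9, 12, 13, 14}
R ∩ ((((R^c ∩ Q) ∩ P) ∪ P) ∪ Q) = {2, 4, 5, 6, 9, 13}
|R ∩ ((((R^c ∩ Q) ∩ P) ∪ P) ∪ Q)| = 6

6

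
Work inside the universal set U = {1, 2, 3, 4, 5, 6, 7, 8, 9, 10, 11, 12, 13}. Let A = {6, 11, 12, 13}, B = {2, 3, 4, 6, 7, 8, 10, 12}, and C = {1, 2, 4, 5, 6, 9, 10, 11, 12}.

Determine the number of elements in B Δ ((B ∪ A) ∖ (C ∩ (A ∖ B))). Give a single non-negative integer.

B ∪ A = {2, 3, 4, 6, 7, 8, 10, 11, 12, 13}
A ∖ B = {11, 13}
C ∩ (A ∖ B) = {11}
(B ∪ A) ∖ (C ∩ (A ∖ B)) = {2, 3, 4, 6, 7, 8, 10, 12, 13}
B Δ ((B ∪ A) ∖ (C ∩ (A ∖ B))) = {13}
|B Δ ((B ∪ A) ∖ (C ∩ (A ∖ B)))| = 1

1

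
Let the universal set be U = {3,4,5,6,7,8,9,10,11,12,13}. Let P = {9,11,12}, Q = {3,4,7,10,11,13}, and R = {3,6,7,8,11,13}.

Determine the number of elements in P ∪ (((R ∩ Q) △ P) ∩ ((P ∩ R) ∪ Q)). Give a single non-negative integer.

6

R ∩ Q = {3,7,11,13}
(R ∩ Q) △ P = {3,7,9,12,13}
P ∩ R = {11}
(P ∩ R) ∪ Q = {3,4,7,10,11,13}
((R ∩ Q) △ P) ∩ ((P ∩ R) ∪ Q) = {3,7,13}
P ∪ (((R ∩ Q) △ P) ∩ ((P ∩ R) ∪ Q)) = {3,7,9,11,12,13}
|P ∪ (((R ∩ Q) △ P) ∩ ((P ∩ R) ∪ Q))| = 6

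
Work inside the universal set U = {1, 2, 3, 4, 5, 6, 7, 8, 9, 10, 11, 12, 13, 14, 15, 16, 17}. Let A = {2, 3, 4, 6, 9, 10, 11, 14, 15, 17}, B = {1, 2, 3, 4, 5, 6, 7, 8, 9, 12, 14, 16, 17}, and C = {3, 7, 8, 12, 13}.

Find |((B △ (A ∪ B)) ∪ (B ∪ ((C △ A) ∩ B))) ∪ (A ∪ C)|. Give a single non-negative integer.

17

A ∪ B = {1, 2, 3, 4, 5, 6, 7, 8, 9, 10, 11, 12, 14, 15, 16, 17}
B △ (A ∪ B) = {10, 11, 15}
C △ A = {2, 4, 6, 7, 8, 9, 10, 11, 12, 13, 14, 15, 17}
(C △ A) ∩ B = {2, 4, 6, 7, 8, 9, 12, 14, 17}
B ∪ ((C △ A) ∩ B) = {1, 2, 3, 4, 5, 6, 7, 8, 9, 12, 14, 16, 17}
(B △ (A ∪ B)) ∪ (B ∪ ((C △ A) ∩ B)) = {1, 2, 3, 4, 5, 6, 7, 8, 9, 10, 11, 12, 14, 15, 16, 17}
A ∪ C = {2, 3, 4, 6, 7, 8, 9, 10, 11, 12, 13, 14, 15, 17}
((B △ (A ∪ B)) ∪ (B ∪ ((C △ A) ∩ B))) ∪ (A ∪ C) = {1, 2, 3, 4, 5, 6, 7, 8, 9, 10, 11, 12, 13, 14, 15, 16, 17}
|((B △ (A ∪ B)) ∪ (B ∪ ((C △ A) ∩ B))) ∪ (A ∪ C)| = 17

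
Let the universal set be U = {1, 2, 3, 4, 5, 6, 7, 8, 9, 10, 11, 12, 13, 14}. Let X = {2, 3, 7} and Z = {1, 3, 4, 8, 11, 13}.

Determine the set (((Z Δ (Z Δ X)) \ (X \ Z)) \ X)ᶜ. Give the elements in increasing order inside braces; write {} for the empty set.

Z Δ X = {1, 2, 4, 7, 8, 11, 13}
Z Δ (Z Δ X) = {2, 3, 7}
X \ Z = {2, 7}
(Z Δ (Z Δ X)) \ (X \ Z) = {3}
((Z Δ (Z Δ X)) \ (X \ Z)) \ X = {}
(((Z Δ (Z Δ X)) \ (X \ Z)) \ X)ᶜ = {1, 2, 3, 4, 5, 6, 7, 8, 9, 10, 11, 12, 13, 14}

{1, 2, 3, 4, 5, 6, 7, 8, 9, 10, 11, 12, 13, 14}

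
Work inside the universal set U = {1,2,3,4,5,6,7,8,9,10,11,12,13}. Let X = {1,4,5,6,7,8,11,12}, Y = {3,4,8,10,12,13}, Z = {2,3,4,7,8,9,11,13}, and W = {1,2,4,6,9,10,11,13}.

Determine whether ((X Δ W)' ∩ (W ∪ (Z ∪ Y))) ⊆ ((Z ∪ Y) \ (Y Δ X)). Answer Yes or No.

X Δ W = {2,5,7,8,9,10,12,13}
(X Δ W)' = {1,3,4,6,11}
Z ∪ Y = {2,3,4,7,8,9,10,11,12,13}
W ∪ (Z ∪ Y) = {1,2,3,4,6,7,8,9,10,11,12,13}
(X Δ W)' ∩ (W ∪ (Z ∪ Y)) = {1,3,4,6,11}
Y Δ X = {1,3,5,6,7,10,11,13}
(Z ∪ Y) \ (Y Δ X) = {2,4,8,9,12}
1 ∈ (X Δ W)' ∩ (W ∪ (Z ∪ Y)) but 1 ∉ (Z ∪ Y) \ (Y Δ X), so the inclusion fails.

No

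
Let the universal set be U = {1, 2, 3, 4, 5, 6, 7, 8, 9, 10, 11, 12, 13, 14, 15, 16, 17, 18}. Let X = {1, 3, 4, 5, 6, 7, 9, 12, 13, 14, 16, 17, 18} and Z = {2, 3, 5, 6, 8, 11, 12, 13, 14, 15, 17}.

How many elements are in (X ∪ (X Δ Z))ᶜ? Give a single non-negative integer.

1

X Δ Z = {1, 2, 4, 7, 8, 9, 11, 15, 16, 18}
X ∪ (X Δ Z) = {1, 2, 3, 4, 5, 6, 7, 8, 9, 11, 12, 13, 14, 15, 16, 17, 18}
(X ∪ (X Δ Z))ᶜ = {10}
|(X ∪ (X Δ Z))ᶜ| = 1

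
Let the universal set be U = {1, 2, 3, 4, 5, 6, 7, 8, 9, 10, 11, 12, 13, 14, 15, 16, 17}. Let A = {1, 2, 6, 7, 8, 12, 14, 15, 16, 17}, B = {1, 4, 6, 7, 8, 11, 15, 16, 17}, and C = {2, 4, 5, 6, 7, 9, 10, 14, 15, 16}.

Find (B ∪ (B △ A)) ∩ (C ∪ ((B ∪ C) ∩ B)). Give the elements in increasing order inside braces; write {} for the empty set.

B △ A = {2, 4, 11, 12, 14}
B ∪ (B △ A) = {1, 2, 4, 6, 7, 8, 11, 12, 14, 15, 16, 17}
B ∪ C = {1, 2, 4, 5, 6, 7, 8, 9, 10, 11, 14, 15, 16, 17}
(B ∪ C) ∩ B = {1, 4, 6, 7, 8, 11, 15, 16, 17}
C ∪ ((B ∪ C) ∩ B) = {1, 2, 4, 5, 6, 7, 8, 9, 10, 11, 14, 15, 16, 17}
(B ∪ (B △ A)) ∩ (C ∪ ((B ∪ C) ∩ B)) = {1, 2, 4, 6, 7, 8, 11, 14, 15, 16, 17}

{1, 2, 4, 6, 7, 8, 11, 14, 15, 16, 17}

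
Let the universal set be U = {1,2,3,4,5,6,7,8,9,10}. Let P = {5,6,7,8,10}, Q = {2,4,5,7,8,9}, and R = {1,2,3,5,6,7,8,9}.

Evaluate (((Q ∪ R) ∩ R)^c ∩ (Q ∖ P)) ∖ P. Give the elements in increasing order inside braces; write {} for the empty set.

{4}

Q ∪ R = {1,2,3,4,5,6,7,8,9}
(Q ∪ R) ∩ R = {1,2,3,5,6,7,8,9}
((Q ∪ R) ∩ R)^c = {4,10}
Q ∖ P = {2,4,9}
((Q ∪ R) ∩ R)^c ∩ (Q ∖ P) = {4}
(((Q ∪ R) ∩ R)^c ∩ (Q ∖ P)) ∖ P = {4}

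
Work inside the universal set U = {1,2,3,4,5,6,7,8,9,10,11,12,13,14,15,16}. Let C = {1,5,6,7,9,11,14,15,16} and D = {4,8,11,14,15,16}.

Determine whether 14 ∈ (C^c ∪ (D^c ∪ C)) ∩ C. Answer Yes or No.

14 ∈ C, so 14 ∉ C^c
14 ∈ D, so 14 ∉ D^c
14 ∉ D^c and 14 ∈ C, so 14 ∈ D^c ∪ C
14 ∉ C^c and 14 ∈ (D^c ∪ C), so 14 ∈ C^c ∪ (D^c ∪ C)
14 ∈ (C^c ∪ (D^c ∪ C)) and 14 ∈ C, so 14 ∈ (C^c ∪ (D^c ∪ C)) ∩ C

Yes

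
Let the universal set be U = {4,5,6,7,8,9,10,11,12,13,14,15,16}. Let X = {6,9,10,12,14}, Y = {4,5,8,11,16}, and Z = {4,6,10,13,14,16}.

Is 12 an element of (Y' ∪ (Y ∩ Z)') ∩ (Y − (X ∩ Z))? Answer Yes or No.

12 ∉ Y, so 12 ∈ Y'
12 ∉ Y and 12 ∉ Z, so 12 ∉ Y ∩ Z
12 ∈ (Y ∩ Z)' since 12 ∉ (Y ∩ Z)
12 ∈ Y' and 12 ∈ (Y ∩ Z)', so 12 ∈ Y' ∪ (Y ∩ Z)'
12 ∈ X and 12 ∉ Z, so 12 ∉ X ∩ Z
12 ∉ Y and 12 ∉ (X ∩ Z), so 12 ∉ Y − (X ∩ Z)
12 ∈ (Y' ∪ (Y ∩ Z)') and 12 ∉ (Y − (X ∩ Z)), so 12 ∉ (Y' ∪ (Y ∩ Z)') ∩ (Y − (X ∩ Z))

No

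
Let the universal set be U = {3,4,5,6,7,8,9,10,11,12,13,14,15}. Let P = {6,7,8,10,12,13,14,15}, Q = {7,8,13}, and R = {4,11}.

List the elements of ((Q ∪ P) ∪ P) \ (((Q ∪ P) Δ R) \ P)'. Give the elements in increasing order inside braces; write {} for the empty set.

Q ∪ P = {6,7,8,10,12,13,14,15}
(Q ∪ P) ∪ P = {6,7,8,10,12,13,14,15}
(Q ∪ P) Δ R = {4,6,7,8,10,11,12,13,14,15}
((Q ∪ P) Δ R) \ P = {4,11}
(((Q ∪ P) Δ R) \ P)' = {3,5,6,7,8,9,10,12,13,14,15}
((Q ∪ P) ∪ P) \ (((Q ∪ P) Δ R) \ P)' = {}

{}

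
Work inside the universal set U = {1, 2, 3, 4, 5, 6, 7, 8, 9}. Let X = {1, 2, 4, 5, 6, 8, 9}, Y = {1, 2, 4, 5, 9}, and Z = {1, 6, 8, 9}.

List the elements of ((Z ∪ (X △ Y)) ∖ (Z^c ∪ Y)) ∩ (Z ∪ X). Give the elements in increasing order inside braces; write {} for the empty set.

X △ Y = {6, 8}
Z ∪ (X △ Y) = {1, 6, 8, 9}
Z^c = {2, 3, 4, 5, 7}
Z^c ∪ Y = {1, 2, 3, 4, 5, 7, 9}
(Z ∪ (X △ Y)) ∖ (Z^c ∪ Y) = {6, 8}
Z ∪ X = {1, 2, 4, 5, 6, 8, 9}
((Z ∪ (X △ Y)) ∖ (Z^c ∪ Y)) ∩ (Z ∪ X) = {6, 8}

{6, 8}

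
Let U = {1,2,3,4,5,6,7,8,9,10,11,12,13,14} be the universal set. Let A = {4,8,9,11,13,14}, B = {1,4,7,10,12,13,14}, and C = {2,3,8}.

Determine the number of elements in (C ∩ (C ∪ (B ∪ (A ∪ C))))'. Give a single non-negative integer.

A ∪ C = {2,3,4,8,9,11,13,14}
B ∪ (A ∪ C) = {1,2,3,4,7,8,9,10,11,12,13,14}
C ∪ (B ∪ (A ∪ C)) = {1,2,3,4,7,8,9,10,11,12,13,14}
C ∩ (C ∪ (B ∪ (A ∪ C))) = {2,3,8}
(C ∩ (C ∪ (B ∪ (A ∪ C))))' = {1,4,5,6,7,9,10,11,12,13,14}
|(C ∩ (C ∪ (B ∪ (A ∪ C))))'| = 11

11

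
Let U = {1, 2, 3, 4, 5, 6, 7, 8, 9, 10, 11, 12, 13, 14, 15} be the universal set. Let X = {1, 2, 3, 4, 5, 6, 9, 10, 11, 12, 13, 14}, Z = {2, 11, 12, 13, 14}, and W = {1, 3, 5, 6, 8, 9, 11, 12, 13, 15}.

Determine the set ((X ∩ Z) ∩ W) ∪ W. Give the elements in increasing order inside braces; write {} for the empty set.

X ∩ Z = {2, 11, 12, 13, 14}
(X ∩ Z) ∩ W = {11, 12, 13}
((X ∩ Z) ∩ W) ∪ W = {1, 3, 5, 6, 8, 9, 11, 12, 13, 15}

{1, 3, 5, 6, 8, 9, 11, 12, 13, 15}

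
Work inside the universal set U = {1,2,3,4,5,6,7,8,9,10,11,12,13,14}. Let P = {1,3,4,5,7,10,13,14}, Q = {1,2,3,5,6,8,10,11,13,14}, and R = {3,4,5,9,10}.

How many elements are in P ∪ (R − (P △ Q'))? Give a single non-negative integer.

Q' = {4,7,9,12}
P △ Q' = {1,3,5,9,10,12,13,14}
R − (P △ Q') = {4}
P ∪ (R − (P △ Q')) = {1,3,4,5,7,10,13,14}
|P ∪ (R − (P △ Q'))| = 8

8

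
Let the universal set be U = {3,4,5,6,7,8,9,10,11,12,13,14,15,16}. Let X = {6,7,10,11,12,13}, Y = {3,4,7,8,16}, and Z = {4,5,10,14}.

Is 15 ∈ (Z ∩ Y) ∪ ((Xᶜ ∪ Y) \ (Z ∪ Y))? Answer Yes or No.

Yes

15 ∉ Z and 15 ∉ Y, so 15 ∉ Z ∩ Y
15 ∉ X, so 15 ∈ Xᶜ
15 ∈ Xᶜ and 15 ∉ Y, so 15 ∈ Xᶜ ∪ Y
15 ∉ Z and 15 ∉ Y, so 15 ∉ Z ∪ Y
15 ∈ (Xᶜ ∪ Y) and 15 ∉ (Z ∪ Y), so 15 ∈ (Xᶜ ∪ Y) \ (Z ∪ Y)
15 ∉ (Z ∩ Y) and 15 ∈ ((Xᶜ ∪ Y) \ (Z ∪ Y)), so 15 ∈ (Z ∩ Y) ∪ ((Xᶜ ∪ Y) \ (Z ∪ Y))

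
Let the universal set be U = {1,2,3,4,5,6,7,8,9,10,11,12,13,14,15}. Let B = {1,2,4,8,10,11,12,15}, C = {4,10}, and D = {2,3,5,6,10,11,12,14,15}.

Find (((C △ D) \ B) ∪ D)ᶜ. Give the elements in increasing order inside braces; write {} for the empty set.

{1,4,7,8,9,13}

C △ D = {2,3,4,5,6,11,12,14,15}
(C △ D) \ B = {3,5,6,14}
((C △ D) \ B) ∪ D = {2,3,5,6,10,11,12,14,15}
(((C △ D) \ B) ∪ D)ᶜ = {1,4,7,8,9,13}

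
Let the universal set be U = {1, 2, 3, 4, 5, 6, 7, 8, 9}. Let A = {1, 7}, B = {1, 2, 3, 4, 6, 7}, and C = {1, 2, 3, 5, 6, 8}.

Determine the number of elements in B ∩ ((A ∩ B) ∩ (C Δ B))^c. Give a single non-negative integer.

5

A ∩ B = {1, 7}
C Δ B = {4, 5, 7, 8}
(A ∩ B) ∩ (C Δ B) = {7}
((A ∩ B) ∩ (C Δ B))^c = {1, 2, 3, 4, 5, 6, 8, 9}
B ∩ ((A ∩ B) ∩ (C Δ B))^c = {1, 2, 3, 4, 6}
|B ∩ ((A ∩ B) ∩ (C Δ B))^c| = 5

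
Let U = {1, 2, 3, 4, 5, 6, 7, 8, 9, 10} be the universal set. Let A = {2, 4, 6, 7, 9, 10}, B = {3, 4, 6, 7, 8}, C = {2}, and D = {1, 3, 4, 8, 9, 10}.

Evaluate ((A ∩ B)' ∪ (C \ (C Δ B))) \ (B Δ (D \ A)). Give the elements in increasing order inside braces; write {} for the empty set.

A ∩ B = {4, 6, 7}
(A ∩ B)' = {1, 2, 3, 5, 8, 9, 10}
C Δ B = {2, 3, 4, 6, 7, 8}
C \ (C Δ B) = {}
(A ∩ B)' ∪ (C \ (C Δ B)) = {1, 2, 3, 5, 8, 9, 10}
D \ A = {1, 3, 8}
B Δ (D \ A) = {1, 4, 6, 7}
((A ∩ B)' ∪ (C \ (C Δ B))) \ (B Δ (D \ A)) = {2, 3, 5, 8, 9, 10}

{2, 3, 5, 8, 9, 10}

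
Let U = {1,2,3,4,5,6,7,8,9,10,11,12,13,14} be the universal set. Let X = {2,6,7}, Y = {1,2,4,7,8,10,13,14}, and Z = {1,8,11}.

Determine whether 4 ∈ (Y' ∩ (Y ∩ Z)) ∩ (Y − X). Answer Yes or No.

4 ∈ Y, so 4 ∉ Y'
4 ∈ Y and 4 ∉ Z, so 4 ∉ Y ∩ Z
4 ∉ Y' and 4 ∉ (Y ∩ Z), so 4 ∉ Y' ∩ (Y ∩ Z)
4 ∈ Y and 4 ∉ X, so 4 ∈ Y − X
4 ∉ (Y' ∩ (Y ∩ Z)) and 4 ∈ (Y − X), so 4 ∉ (Y' ∩ (Y ∩ Z)) ∩ (Y − X)

No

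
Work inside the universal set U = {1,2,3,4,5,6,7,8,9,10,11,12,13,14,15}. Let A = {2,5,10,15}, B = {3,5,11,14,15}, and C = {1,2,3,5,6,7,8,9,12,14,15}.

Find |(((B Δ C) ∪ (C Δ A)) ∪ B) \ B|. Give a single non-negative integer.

8

B Δ C = {1,2,6,7,8,9,11,12}
C Δ A = {1,3,6,7,8,9,10,12,14}
(B Δ C) ∪ (C Δ A) = {1,2,3,6,7,8,9,10,11,12,14}
((B Δ C) ∪ (C Δ A)) ∪ B = {1,2,3,5,6,7,8,9,10,11,12,14,15}
(((B Δ C) ∪ (C Δ A)) ∪ B) \ B = {1,2,6,7,8,9,10,12}
|(((B Δ C) ∪ (C Δ A)) ∪ B) \ B| = 8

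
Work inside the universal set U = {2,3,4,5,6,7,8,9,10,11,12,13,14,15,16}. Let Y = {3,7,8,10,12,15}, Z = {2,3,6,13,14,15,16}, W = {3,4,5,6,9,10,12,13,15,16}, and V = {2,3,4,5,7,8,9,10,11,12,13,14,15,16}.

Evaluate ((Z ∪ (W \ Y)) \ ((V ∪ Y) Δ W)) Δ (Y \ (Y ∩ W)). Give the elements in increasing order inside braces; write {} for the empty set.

W \ Y = {4,5,6,9,13,16}
Z ∪ (W \ Y) = {2,3,4,5,6,9,13,14,15,16}
V ∪ Y = {2,3,4,5,7,8,9,10,11,12,13,14,15,16}
(V ∪ Y) Δ W = {2,6,7,8,11,14}
(Z ∪ (W \ Y)) \ ((V ∪ Y) Δ W) = {3,4,5,9,13,15,16}
Y ∩ W = {3,10,12,15}
Y \ (Y ∩ W) = {7,8}
((Z ∪ (W \ Y)) \ ((V ∪ Y) Δ W)) Δ (Y \ (Y ∩ W)) = {3,4,5,7,8,9,13,15,16}

{3,4,5,7,8,9,13,15,16}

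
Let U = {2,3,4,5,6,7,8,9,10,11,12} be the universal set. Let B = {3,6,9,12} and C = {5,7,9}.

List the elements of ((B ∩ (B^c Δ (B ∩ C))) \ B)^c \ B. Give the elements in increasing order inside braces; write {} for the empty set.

B^c = {2,4,5,7,8,10,11}
B ∩ C = {9}
B^c Δ (B ∩ C) = {2,4,5,7,8,9,10,11}
B ∩ (B^c Δ (B ∩ C)) = {9}
(B ∩ (B^c Δ (B ∩ C))) \ B = {}
((B ∩ (B^c Δ (B ∩ C))) \ B)^c = {2,3,4,5,6,7,8,9,10,11,12}
((B ∩ (B^c Δ (B ∩ C))) \ B)^c \ B = {2,4,5,7,8,10,11}

{2,4,5,7,8,10,11}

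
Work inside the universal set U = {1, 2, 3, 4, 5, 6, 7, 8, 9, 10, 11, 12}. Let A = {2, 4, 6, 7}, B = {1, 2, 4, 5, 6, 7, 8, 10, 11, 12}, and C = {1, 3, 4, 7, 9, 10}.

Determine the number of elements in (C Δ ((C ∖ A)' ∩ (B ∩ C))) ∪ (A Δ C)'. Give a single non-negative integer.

C ∖ A = {1, 3, 9, 10}
(C ∖ A)' = {2, 4, 5, 6, 7, 8, 11, 12}
B ∩ C = {1, 4, 7, 10}
(C ∖ A)' ∩ (B ∩ C) = {4, 7}
C Δ ((C ∖ A)' ∩ (B ∩ C)) = {1, 3, 9, 10}
A Δ C = {1, 2, 3, 6, 9, 10}
(A Δ C)' = {4, 5, 7, 8, 11, 12}
(C Δ ((C ∖ A)' ∩ (B ∩ C))) ∪ (A Δ C)' = {1, 3, 4, 5, 7, 8, 9, 10, 11, 12}
|(C Δ ((C ∖ A)' ∩ (B ∩ C))) ∪ (A Δ C)'| = 10

10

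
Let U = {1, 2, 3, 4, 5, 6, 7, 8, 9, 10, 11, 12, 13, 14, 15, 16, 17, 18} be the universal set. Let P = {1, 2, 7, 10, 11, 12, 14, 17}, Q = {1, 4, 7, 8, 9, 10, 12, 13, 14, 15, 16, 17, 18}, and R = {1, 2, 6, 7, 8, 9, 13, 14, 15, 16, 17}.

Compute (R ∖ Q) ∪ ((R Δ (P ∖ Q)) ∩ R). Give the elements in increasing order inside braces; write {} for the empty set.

{1, 2, 6, 7, 8, 9, 13, 14, 15, 16, 17}

R ∖ Q = {2, 6}
P ∖ Q = {2, 11}
R Δ (P ∖ Q) = {1, 6, 7, 8, 9, 11, 13, 14, 15, 16, 17}
(R Δ (P ∖ Q)) ∩ R = {1, 6, 7, 8, 9, 13, 14, 15, 16, 17}
(R ∖ Q) ∪ ((R Δ (P ∖ Q)) ∩ R) = {1, 2, 6, 7, 8, 9, 13, 14, 15, 16, 17}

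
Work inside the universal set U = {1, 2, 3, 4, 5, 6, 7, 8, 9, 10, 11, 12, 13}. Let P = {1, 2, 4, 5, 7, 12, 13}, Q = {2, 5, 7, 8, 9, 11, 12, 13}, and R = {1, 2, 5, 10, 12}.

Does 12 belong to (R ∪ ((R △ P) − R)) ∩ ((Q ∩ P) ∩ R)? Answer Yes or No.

Yes

12 ∈ R and 12 ∈ P, so 12 ∉ R △ P
12 ∉ (R △ P) and 12 ∈ R, so 12 ∉ (R △ P) − R
12 ∈ R and 12 ∉ ((R △ P) − R), so 12 ∈ R ∪ ((R △ P) − R)
12 ∈ Q and 12 ∈ P, so 12 ∈ Q ∩ P
12 ∈ (Q ∩ P) and 12 ∈ R, so 12 ∈ (Q ∩ P) ∩ R
12 ∈ (R ∪ ((R △ P) − R)) and 12 ∈ ((Q ∩ P) ∩ R), so 12 ∈ (R ∪ ((R △ P) − R)) ∩ ((Q ∩ P) ∩ R)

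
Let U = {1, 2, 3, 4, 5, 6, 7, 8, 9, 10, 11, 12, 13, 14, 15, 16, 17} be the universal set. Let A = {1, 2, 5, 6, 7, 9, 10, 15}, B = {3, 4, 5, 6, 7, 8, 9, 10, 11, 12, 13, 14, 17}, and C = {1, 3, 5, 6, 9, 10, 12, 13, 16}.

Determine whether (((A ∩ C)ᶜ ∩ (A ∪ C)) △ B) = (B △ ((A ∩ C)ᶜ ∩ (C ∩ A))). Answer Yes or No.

No

A ∩ C = {1, 5, 6, 9, 10}
(A ∩ C)ᶜ = {2, 3, 4, 7, 8, 11, 12, 13, 14, 15, 16, 17}
A ∪ C = {1, 2, 3, 5, 6, 7, 9, 10, 12, 13, 15, 16}
(A ∩ C)ᶜ ∩ (A ∪ C) = {2, 3, 7, 12, 13, 15, 16}
((A ∩ C)ᶜ ∩ (A ∪ C)) △ B = {2, 4, 5, 6, 8, 9, 10, 11, 14, 15, 16, 17}
C ∩ A = {1, 5, 6, 9, 10}
(A ∩ C)ᶜ ∩ (C ∩ A) = {}
B △ ((A ∩ C)ᶜ ∩ (C ∩ A)) = {3, 4, 5, 6, 7, 8, 9, 10, 11, 12, 13, 14, 17}
2 ∈ ((A ∩ C)ᶜ ∩ (A ∪ C)) △ B but 2 ∉ B △ ((A ∩ C)ᶜ ∩ (C ∩ A)), so they differ.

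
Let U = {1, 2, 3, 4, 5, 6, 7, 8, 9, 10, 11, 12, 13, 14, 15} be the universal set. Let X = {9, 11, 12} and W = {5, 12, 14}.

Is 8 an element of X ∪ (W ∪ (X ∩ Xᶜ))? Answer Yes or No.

No

8 ∉ X, so 8 ∈ Xᶜ
8 ∉ X and 8 ∈ Xᶜ, so 8 ∉ X ∩ Xᶜ
8 ∉ W and 8 ∉ (X ∩ Xᶜ), so 8 ∉ W ∪ (X ∩ Xᶜ)
8 ∉ X and 8 ∉ (W ∪ (X ∩ Xᶜ)), so 8 ∉ X ∪ (W ∪ (X ∩ Xᶜ))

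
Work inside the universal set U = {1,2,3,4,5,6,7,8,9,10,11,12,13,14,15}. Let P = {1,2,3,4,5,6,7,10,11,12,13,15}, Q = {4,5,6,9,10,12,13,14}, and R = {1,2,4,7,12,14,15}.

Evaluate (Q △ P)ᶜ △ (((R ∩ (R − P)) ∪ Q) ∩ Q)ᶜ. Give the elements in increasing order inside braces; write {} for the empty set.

Q △ P = {1,2,3,7,9,11,14,15}
(Q △ P)ᶜ = {4,5,6,8,10,12,13}
R − P = {14}
R ∩ (R − P) = {14}
(R ∩ (R − P)) ∪ Q = {4,5,6,9,10,12,13,14}
((R ∩ (R − P)) ∪ Q) ∩ Q = {4,5,6,9,10,12,13,14}
(((R ∩ (R − P)) ∪ Q) ∩ Q)ᶜ = {1,2,3,7,8,11,15}
(Q △ P)ᶜ △ (((R ∩ (R − P)) ∪ Q) ∩ Q)ᶜ = {1,2,3,4,5,6,7,10,11,12,13,15}

{1,2,3,4,5,6,7,10,11,12,13,15}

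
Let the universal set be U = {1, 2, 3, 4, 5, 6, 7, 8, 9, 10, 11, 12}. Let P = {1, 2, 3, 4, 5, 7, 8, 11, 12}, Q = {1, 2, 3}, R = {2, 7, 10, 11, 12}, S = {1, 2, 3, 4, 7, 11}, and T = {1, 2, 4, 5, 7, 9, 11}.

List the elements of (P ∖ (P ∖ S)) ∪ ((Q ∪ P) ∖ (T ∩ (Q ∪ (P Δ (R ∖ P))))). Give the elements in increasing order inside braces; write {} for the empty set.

P ∖ S = {5, 8, 12}
P ∖ (P ∖ S) = {1, 2, 3, 4, 7, 11}
Q ∪ P = {1, 2, 3, 4, 5, 7, 8, 11, 12}
R ∖ P = {10}
P Δ (R ∖ P) = {1, 2, 3, 4, 5, 7, 8, 10, 11, 12}
Q ∪ (P Δ (R ∖ P)) = {1, 2, 3, 4, 5, 7, 8, 10, 11, 12}
T ∩ (Q ∪ (P Δ (R ∖ P))) = {1, 2, 4, 5, 7, 11}
(Q ∪ P) ∖ (T ∩ (Q ∪ (P Δ (R ∖ P)))) = {3, 8, 12}
(P ∖ (P ∖ S)) ∪ ((Q ∪ P) ∖ (T ∩ (Q ∪ (P Δ (R ∖ P))))) = {1, 2, 3, 4, 7, 8, 11, 12}

{1, 2, 3, 4, 7, 8, 11, 12}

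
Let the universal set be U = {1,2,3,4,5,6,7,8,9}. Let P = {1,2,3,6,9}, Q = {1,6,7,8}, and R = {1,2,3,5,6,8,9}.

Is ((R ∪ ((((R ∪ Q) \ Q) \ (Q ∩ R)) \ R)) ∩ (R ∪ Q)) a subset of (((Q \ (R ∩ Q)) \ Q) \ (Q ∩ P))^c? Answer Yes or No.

Yes

R ∪ Q = {1,2,3,5,6,7,8,9}
(R ∪ Q) \ Q = {2,3,5,9}
Q ∩ R = {1,6,8}
((R ∪ Q) \ Q) \ (Q ∩ R) = {2,3,5,9}
(((R ∪ Q) \ Q) \ (Q ∩ R)) \ R = {}
R ∪ ((((R ∪ Q) \ Q) \ (Q ∩ R)) \ R) = {1,2,3,5,6,8,9}
(R ∪ ((((R ∪ Q) \ Q) \ (Q ∩ R)) \ R)) ∩ (R ∪ Q) = {1,2,3,5,6,8,9}
R ∩ Q = {1,6,8}
Q \ (R ∩ Q) = {7}
(Q \ (R ∩ Q)) \ Q = {}
Q ∩ P = {1,6}
((Q \ (R ∩ Q)) \ Q) \ (Q ∩ P) = {}
(((Q \ (R ∩ Q)) \ Q) \ (Q ∩ P))^c = {1,2,3,4,5,6,7,8,9}
Every element of {1,2,3,5,6,8,9} is in {1,2,3,4,5,6,7,8,9}, so (R ∪ ((((R ∪ Q) \ Q) \ (Q ∩ R)) \ R)) ∩ (R ∪ Q) ⊆ (((Q \ (R ∩ Q)) \ Q) \ (Q ∩ P))^c.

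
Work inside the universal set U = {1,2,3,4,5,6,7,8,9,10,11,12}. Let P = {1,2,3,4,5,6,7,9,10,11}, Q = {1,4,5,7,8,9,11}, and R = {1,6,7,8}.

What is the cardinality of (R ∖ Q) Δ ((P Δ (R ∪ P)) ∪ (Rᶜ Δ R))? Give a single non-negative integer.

11

R ∖ Q = {6}
R ∪ P = {1,2,3,4,5,6,7,8,9,10,11}
P Δ (R ∪ P) = {8}
Rᶜ = {2,3,4,5,9,10,11,12}
Rᶜ Δ R = {1,2,3,4,5,6,7,8,9,10,11,12}
(P Δ (R ∪ P)) ∪ (Rᶜ Δ R) = {1,2,3,4,5,6,7,8,9,10,11,12}
(R ∖ Q) Δ ((P Δ (R ∪ P)) ∪ (Rᶜ Δ R)) = {1,2,3,4,5,7,8,9,10,11,12}
|(R ∖ Q) Δ ((P Δ (R ∪ P)) ∪ (Rᶜ Δ R))| = 11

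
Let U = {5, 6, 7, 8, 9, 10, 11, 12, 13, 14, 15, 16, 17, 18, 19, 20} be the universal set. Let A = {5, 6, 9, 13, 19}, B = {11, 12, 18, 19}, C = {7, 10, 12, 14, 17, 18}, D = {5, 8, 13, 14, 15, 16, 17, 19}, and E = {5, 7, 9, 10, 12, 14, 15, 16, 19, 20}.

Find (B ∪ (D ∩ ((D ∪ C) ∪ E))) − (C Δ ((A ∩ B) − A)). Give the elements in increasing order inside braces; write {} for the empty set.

D ∪ C = {5, 7, 8, 10, 12, 13, 14, 15, 16, 17, 18, 19}
(D ∪ C) ∪ E = {5, 7, 8, 9, 10, 12, 13, 14, 15, 16, 17, 18, 19, 20}
D ∩ ((D ∪ C) ∪ E) = {5, 8, 13, 14, 15, 16, 17, 19}
B ∪ (D ∩ ((D ∪ C) ∪ E)) = {5, 8, 11, 12, 13, 14, 15, 16, 17, 18, 19}
A ∩ B = {19}
(A ∩ B) − A = {}
C Δ ((A ∩ B) − A) = {7, 10, 12, 14, 17, 18}
(B ∪ (D ∩ ((D ∪ C) ∪ E))) − (C Δ ((A ∩ B) − A)) = {5, 8, 11, 13, 15, 16, 19}

{5, 8, 11, 13, 15, 16, 19}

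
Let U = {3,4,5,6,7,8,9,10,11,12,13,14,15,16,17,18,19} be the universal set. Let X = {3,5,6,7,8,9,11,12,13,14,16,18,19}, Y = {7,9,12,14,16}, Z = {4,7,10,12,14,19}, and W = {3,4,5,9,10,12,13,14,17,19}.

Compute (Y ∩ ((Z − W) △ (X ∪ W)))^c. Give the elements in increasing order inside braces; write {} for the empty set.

{3,4,5,6,7,8,10,11,13,15,17,18,19}

Z − W = {7}
X ∪ W = {3,4,5,6,7,8,9,10,11,12,13,14,16,17,18,19}
(Z − W) △ (X ∪ W) = {3,4,5,6,8,9,10,11,12,13,14,16,17,18,19}
Y ∩ ((Z − W) △ (X ∪ W)) = {9,12,14,16}
(Y ∩ ((Z − W) △ (X ∪ W)))^c = {3,4,5,6,7,8,10,11,13,15,17,18,19}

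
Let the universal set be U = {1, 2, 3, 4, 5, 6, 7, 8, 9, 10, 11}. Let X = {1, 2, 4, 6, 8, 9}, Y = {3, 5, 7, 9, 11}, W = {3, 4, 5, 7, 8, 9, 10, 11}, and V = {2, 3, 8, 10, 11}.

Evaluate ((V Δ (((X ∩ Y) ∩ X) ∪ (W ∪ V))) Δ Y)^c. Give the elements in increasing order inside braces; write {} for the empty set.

X ∩ Y = {9}
(X ∩ Y) ∩ X = {9}
W ∪ V = {2, 3, 4, 5, 7, 8, 9, 10, 11}
((X ∩ Y) ∩ X) ∪ (W ∪ V) = {2, 3, 4, 5, 7, 8, 9, 10, 11}
V Δ (((X ∩ Y) ∩ X) ∪ (W ∪ V)) = {4, 5, 7, 9}
(V Δ (((X ∩ Y) ∩ X) ∪ (W ∪ V))) Δ Y = {3, 4, 11}
((V Δ (((X ∩ Y) ∩ X) ∪ (W ∪ V))) Δ Y)^c = {1, 2, 5, 6, 7, 8, 9, 10}

{1, 2, 5, 6, 7, 8, 9, 10}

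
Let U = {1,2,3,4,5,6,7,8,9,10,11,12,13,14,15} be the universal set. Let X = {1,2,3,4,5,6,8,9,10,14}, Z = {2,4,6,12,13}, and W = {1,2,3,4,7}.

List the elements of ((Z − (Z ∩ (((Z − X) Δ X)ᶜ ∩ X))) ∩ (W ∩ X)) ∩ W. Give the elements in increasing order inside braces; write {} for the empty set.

{2,4}

Z − X = {12,13}
(Z − X) Δ X = {1,2,3,4,5,6,8,9,10,12,13,14}
((Z − X) Δ X)ᶜ = {7,11,15}
((Z − X) Δ X)ᶜ ∩ X = {}
Z ∩ (((Z − X) Δ X)ᶜ ∩ X) = {}
Z − (Z ∩ (((Z − X) Δ X)ᶜ ∩ X)) = {2,4,6,12,13}
W ∩ X = {1,2,3,4}
(Z − (Z ∩ (((Z − X) Δ X)ᶜ ∩ X))) ∩ (W ∩ X) = {2,4}
((Z − (Z ∩ (((Z − X) Δ X)ᶜ ∩ X))) ∩ (W ∩ X)) ∩ W = {2,4}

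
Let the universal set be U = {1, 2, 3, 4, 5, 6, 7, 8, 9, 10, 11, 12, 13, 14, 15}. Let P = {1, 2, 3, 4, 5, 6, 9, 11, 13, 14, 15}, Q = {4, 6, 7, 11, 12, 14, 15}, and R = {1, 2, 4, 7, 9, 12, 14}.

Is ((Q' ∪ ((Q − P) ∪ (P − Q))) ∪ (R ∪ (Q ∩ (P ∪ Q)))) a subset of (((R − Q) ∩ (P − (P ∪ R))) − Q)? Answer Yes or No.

Q' = {1, 2, 3, 5, 8, 9, 10, 13}
Q − P = {7, 12}
P − Q = {1, 2, 3, 5, 9, 13}
(Q − P) ∪ (P − Q) = {1, 2, 3, 5, 7, 9, 12, 13}
Q' ∪ ((Q − P) ∪ (P − Q)) = {1, 2, 3, 5, 7, 8, 9, 10, 12, 13}
P ∪ Q = {1, 2, 3, 4, 5, 6, 7, 9, 11, 12, 13, 14, 15}
Q ∩ (P ∪ Q) = {4, 6, 7, 11, 12, 14, 15}
R ∪ (Q ∩ (P ∪ Q)) = {1, 2, 4, 6, 7, 9, 11, 12, 14, 15}
(Q' ∪ ((Q − P) ∪ (P − Q))) ∪ (R ∪ (Q ∩ (P ∪ Q))) = {1, 2, 3, 4, 5, 6, 7, 8, 9, 10, 11, 12, 13, 14, 15}
R − Q = {1, 2, 9}
P ∪ R = {1, 2, 3, 4, 5, 6, 7, 9, 11, 12, 13, 14, 15}
P − (P ∪ R) = {}
(R − Q) ∩ (P − (P ∪ R)) = {}
((R − Q) ∩ (P − (P ∪ R))) − Q = {}
1 ∈ (Q' ∪ ((Q − P) ∪ (P − Q))) ∪ (R ∪ (Q ∩ (P ∪ Q))) but 1 ∉ ((R − Q) ∩ (P − (P ∪ R))) − Q, so the inclusion fails.

No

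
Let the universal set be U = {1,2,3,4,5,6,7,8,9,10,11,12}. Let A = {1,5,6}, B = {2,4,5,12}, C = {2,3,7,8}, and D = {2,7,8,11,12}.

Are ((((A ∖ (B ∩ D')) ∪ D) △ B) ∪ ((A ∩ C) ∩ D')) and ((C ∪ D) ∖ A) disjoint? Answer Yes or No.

No

D' = {1,3,4,5,6,9,10}
B ∩ D' = {4,5}
A ∖ (B ∩ D') = {1,6}
(A ∖ (B ∩ D')) ∪ D = {1,2,6,7,8,11,12}
((A ∖ (B ∩ D')) ∪ D) △ B = {1,4,5,6,7,8,11}
A ∩ C = {}
(A ∩ C) ∩ D' = {}
(((A ∖ (B ∩ D')) ∪ D) △ B) ∪ ((A ∩ C) ∩ D') = {1,4,5,6,7,8,11}
C ∪ D = {2,3,7,8,11,12}
(C ∪ D) ∖ A = {2,3,7,8,11,12}
7 lies in both, so they are not disjoint.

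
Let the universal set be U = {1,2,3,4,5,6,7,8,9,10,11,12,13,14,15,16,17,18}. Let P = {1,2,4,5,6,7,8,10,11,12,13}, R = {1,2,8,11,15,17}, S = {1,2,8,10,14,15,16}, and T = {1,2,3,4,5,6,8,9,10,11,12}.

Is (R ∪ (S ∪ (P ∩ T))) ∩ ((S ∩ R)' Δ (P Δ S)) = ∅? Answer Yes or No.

P ∩ T = {1,2,4,5,6,8,10,11,12}
S ∪ (P ∩ T) = {1,2,4,5,6,8,10,11,12,14,15,16}
R ∪ (S ∪ (P ∩ T)) = {1,2,4,5,6,8,10,11,12,14,15,16,17}
S ∩ R = {1,2,8,15}
(S ∩ R)' = {3,4,5,6,7,9,10,11,12,13,14,16,17,18}
P Δ S = {4,5,6,7,11,12,13,14,15,16}
(S ∩ R)' Δ (P Δ S) = {3,9,10,15,17,18}
10 lies in both, so they are not disjoint.

No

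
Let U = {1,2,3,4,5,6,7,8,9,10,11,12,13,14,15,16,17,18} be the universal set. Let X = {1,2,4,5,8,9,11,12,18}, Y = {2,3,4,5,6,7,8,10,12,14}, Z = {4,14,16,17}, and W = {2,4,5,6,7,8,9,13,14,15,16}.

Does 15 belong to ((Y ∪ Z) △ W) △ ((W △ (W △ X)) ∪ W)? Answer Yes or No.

No

15 ∉ Y and 15 ∉ Z, so 15 ∉ Y ∪ Z
15 ∉ (Y ∪ Z) and 15 ∈ W, so 15 ∈ (Y ∪ Z) △ W
15 ∈ W and 15 ∉ X, so 15 ∈ W △ X
15 ∈ W and 15 ∈ (W △ X), so 15 ∉ W △ (W △ X)
15 ∉ (W △ (W △ X)) and 15 ∈ W, so 15 ∈ (W △ (W △ X)) ∪ W
15 ∈ ((Y ∪ Z) △ W) and 15 ∈ ((W △ (W △ X)) ∪ W), so 15 ∉ ((Y ∪ Z) △ W) △ ((W △ (W △ X)) ∪ W)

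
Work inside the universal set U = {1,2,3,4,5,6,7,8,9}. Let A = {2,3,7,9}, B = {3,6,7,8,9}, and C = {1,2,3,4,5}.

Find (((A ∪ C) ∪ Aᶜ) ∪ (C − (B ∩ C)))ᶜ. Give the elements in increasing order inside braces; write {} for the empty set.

{}

A ∪ C = {1,2,3,4,5,7,9}
Aᶜ = {1,4,5,6,8}
(A ∪ C) ∪ Aᶜ = {1,2,3,4,5,6,7,8,9}
B ∩ C = {3}
C − (B ∩ C) = {1,2,4,5}
((A ∪ C) ∪ Aᶜ) ∪ (C − (B ∩ C)) = {1,2,3,4,5,6,7,8,9}
(((A ∪ C) ∪ Aᶜ) ∪ (C − (B ∩ C)))ᶜ = {}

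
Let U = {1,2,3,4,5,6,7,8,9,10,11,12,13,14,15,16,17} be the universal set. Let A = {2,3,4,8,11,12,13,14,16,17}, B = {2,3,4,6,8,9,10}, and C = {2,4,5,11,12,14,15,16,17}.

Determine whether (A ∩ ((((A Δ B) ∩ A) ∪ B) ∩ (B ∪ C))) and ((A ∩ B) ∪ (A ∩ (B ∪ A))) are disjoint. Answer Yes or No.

No

A Δ B = {6,9,10,11,12,13,14,16,17}
(A Δ B) ∩ A = {11,12,13,14,16,17}
((A Δ B) ∩ A) ∪ B = {2,3,4,6,8,9,10,11,12,13,14,16,17}
B ∪ C = {2,3,4,5,6,8,9,10,11,12,14,15,16,17}
(((A Δ B) ∩ A) ∪ B) ∩ (B ∪ C) = {2,3,4,6,8,9,10,11,12,14,16,17}
A ∩ ((((A Δ B) ∩ A) ∪ B) ∩ (B ∪ C)) = {2,3,4,8,11,12,14,16,17}
A ∩ B = {2,3,4,8}
B ∪ A = {2,3,4,6,8,9,10,11,12,13,14,16,17}
A ∩ (B ∪ A) = {2,3,4,8,11,12,13,14,16,17}
(A ∩ B) ∪ (A ∩ (B ∪ A)) = {2,3,4,8,11,12,13,14,16,17}
2 lies in both, so they are not disjoint.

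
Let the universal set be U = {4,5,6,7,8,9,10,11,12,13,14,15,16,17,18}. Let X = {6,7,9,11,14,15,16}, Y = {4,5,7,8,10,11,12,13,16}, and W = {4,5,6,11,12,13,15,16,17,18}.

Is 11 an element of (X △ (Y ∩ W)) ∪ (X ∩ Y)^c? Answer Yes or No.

No

11 ∈ Y and 11 ∈ W, so 11 ∈ Y ∩ W
11 ∈ X and 11 ∈ (Y ∩ W), so 11 ∉ X △ (Y ∩ W)
11 ∈ X and 11 ∈ Y, so 11 ∈ X ∩ Y
11 ∉ (X ∩ Y)^c since 11 ∈ (X ∩ Y)
11 ∉ (X △ (Y ∩ W)) and 11 ∉ (X ∩ Y)^c, so 11 ∉ (X △ (Y ∩ W)) ∪ (X ∩ Y)^c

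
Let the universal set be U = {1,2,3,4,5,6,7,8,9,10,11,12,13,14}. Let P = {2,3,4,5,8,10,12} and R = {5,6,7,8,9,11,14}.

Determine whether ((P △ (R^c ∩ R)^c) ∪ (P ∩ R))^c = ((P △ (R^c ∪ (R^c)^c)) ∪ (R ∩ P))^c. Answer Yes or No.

Yes

R^c = {1,2,3,4,10,12,13}
R^c ∩ R = {}
(R^c ∩ R)^c = {1,2,3,4,5,6,7,8,9,10,11,12,13,14}
P △ (R^c ∩ R)^c = {1,6,7,9,11,13,14}
P ∩ R = {5,8}
(P △ (R^c ∩ R)^c) ∪ (P ∩ R) = {1,5,6,7,8,9,11,13,14}
((P △ (R^c ∩ R)^c) ∪ (P ∩ R))^c = {2,3,4,10,12}
(R^c)^c = {5,6,7,8,9,11,14}
R^c ∪ (R^c)^c = {1,2,3,4,5,6,7,8,9,10,11,12,13,14}
P △ (R^c ∪ (R^c)^c) = {1,6,7,9,11,13,14}
R ∩ P = {5,8}
(P △ (R^c ∪ (R^c)^c)) ∪ (R ∩ P) = {1,5,6,7,8,9,11,13,14}
((P △ (R^c ∪ (R^c)^c)) ∪ (R ∩ P))^c = {2,3,4,10,12}
Both equal {2,3,4,10,12}, so ((P △ (R^c ∩ R)^c) ∪ (P ∩ R))^c = ((P △ (R^c ∪ (R^c)^c)) ∪ (R ∩ P))^c.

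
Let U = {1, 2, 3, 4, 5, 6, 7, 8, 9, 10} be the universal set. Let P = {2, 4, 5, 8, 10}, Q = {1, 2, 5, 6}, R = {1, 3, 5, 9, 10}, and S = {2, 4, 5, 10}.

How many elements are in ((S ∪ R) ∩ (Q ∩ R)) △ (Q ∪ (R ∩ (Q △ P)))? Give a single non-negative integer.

3

S ∪ R = {1, 2, 3, 4, 5, 9, 10}
Q ∩ R = {1, 5}
(S ∪ R) ∩ (Q ∩ R) = {1, 5}
Q △ P = {1, 4, 6, 8, 10}
R ∩ (Q △ P) = {1, 10}
Q ∪ (R ∩ (Q △ P)) = {1, 2, 5, 6, 10}
((S ∪ R) ∩ (Q ∩ R)) △ (Q ∪ (R ∩ (Q △ P))) = {2, 6, 10}
|((S ∪ R) ∩ (Q ∩ R)) △ (Q ∪ (R ∩ (Q △ P)))| = 3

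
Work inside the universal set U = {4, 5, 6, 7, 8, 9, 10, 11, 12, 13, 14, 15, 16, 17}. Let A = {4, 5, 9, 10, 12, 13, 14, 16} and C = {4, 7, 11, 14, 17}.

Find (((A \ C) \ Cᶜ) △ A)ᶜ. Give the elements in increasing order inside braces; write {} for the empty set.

{6, 7, 8, 11, 15, 17}

A \ C = {5, 9, 10, 12, 13, 16}
Cᶜ = {5, 6, 8, 9, 10, 12, 13, 15, 16}
(A \ C) \ Cᶜ = {}
((A \ C) \ Cᶜ) △ A = {4, 5, 9, 10, 12, 13, 14, 16}
(((A \ C) \ Cᶜ) △ A)ᶜ = {6, 7, 8, 11, 15, 17}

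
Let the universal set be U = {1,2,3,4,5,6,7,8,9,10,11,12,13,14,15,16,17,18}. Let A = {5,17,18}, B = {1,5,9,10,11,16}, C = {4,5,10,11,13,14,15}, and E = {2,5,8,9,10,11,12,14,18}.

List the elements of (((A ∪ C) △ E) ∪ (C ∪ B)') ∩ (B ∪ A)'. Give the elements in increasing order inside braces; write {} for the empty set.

A ∪ C = {4,5,10,11,13,14,15,17,18}
(A ∪ C) △ E = {2,4,8,9,12,13,15,17}
C ∪ B = {1,4,5,9,10,11,13,14,15,16}
(C ∪ B)' = {2,3,6,7,8,12,17,18}
((A ∪ C) △ E) ∪ (C ∪ B)' = {2,3,4,6,7,8,9,12,13,15,17,18}
B ∪ A = {1,5,9,10,11,16,17,18}
(B ∪ A)' = {2,3,4,6,7,8,12,13,14,15}
(((A ∪ C) △ E) ∪ (C ∪ B)') ∩ (B ∪ A)' = {2,3,4,6,7,8,12,13,15}

{2,3,4,6,7,8,12,13,15}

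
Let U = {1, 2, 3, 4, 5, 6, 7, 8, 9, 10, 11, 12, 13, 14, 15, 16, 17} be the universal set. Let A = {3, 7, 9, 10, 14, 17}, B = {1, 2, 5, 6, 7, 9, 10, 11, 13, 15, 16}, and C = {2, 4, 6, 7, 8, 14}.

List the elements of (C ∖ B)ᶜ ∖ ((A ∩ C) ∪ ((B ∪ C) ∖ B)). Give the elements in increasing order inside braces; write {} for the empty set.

{1, 2, 3, 5, 6, 9, 10, 11, 12, 13, 15, 16, 17}

C ∖ B = {4, 8, 14}
(C ∖ B)ᶜ = {1, 2, 3, 5, 6, 7, 9, 10, 11, 12, 13, 15, 16, 17}
A ∩ C = {7, 14}
B ∪ C = {1, 2, 4, 5, 6, 7, 8, 9, 10, 11, 13, 14, 15, 16}
(B ∪ C) ∖ B = {4, 8, 14}
(A ∩ C) ∪ ((B ∪ C) ∖ B) = {4, 7, 8, 14}
(C ∖ B)ᶜ ∖ ((A ∩ C) ∪ ((B ∪ C) ∖ B)) = {1, 2, 3, 5, 6, 9, 10, 11, 12, 13, 15, 16, 17}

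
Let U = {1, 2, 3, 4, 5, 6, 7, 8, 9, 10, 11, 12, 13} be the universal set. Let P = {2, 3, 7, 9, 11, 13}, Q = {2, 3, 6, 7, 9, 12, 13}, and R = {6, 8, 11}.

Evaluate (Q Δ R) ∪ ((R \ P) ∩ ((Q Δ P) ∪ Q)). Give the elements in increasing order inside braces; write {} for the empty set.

Q Δ R = {2, 3, 7, 8, 9, 11, 12, 13}
R \ P = {6, 8}
Q Δ P = {6, 11, 12}
(Q Δ P) ∪ Q = {2, 3, 6, 7, 9, 11, 12, 13}
(R \ P) ∩ ((Q Δ P) ∪ Q) = {6}
(Q Δ R) ∪ ((R \ P) ∩ ((Q Δ P) ∪ Q)) = {2, 3, 6, 7, 8, 9, 11, 12, 13}

{2, 3, 6, 7, 8, 9, 11, 12, 13}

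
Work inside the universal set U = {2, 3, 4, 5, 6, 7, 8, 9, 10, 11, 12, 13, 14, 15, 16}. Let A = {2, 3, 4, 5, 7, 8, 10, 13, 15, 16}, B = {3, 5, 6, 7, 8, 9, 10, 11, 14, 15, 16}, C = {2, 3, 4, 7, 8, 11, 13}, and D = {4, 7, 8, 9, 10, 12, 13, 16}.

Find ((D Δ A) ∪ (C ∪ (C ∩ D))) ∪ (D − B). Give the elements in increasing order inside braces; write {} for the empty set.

D Δ A = {2, 3, 5, 9, 12, 15}
C ∩ D = {4, 7, 8, 13}
C ∪ (C ∩ D) = {2, 3, 4, 7, 8, 11, 13}
(D Δ A) ∪ (C ∪ (C ∩ D)) = {2, 3, 4, 5, 7, 8, 9, 11, 12, 13, 15}
D − B = {4, 12, 13}
((D Δ A) ∪ (C ∪ (C ∩ D))) ∪ (D − B) = {2, 3, 4, 5, 7, 8, 9, 11, 12, 13, 15}

{2, 3, 4, 5, 7, 8, 9, 11, 12, 13, 15}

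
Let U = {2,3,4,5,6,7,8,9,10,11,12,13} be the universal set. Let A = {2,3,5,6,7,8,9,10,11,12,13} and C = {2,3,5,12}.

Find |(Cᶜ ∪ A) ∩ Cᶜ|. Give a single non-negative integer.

Cᶜ = {4,6,7,8,9,10,11,13}
Cᶜ ∪ A = {2,3,4,5,6,7,8,9,10,11,12,13}
(Cᶜ ∪ A) ∩ Cᶜ = {4,6,7,8,9,10,11,13}
|(Cᶜ ∪ A) ∩ Cᶜ| = 8

8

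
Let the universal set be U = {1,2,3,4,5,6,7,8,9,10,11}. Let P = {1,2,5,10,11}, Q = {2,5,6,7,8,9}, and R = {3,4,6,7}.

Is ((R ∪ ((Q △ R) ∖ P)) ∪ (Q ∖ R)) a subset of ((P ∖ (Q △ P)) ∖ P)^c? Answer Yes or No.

Q △ R = {2,3,4,5,8,9}
(Q △ R) ∖ P = {3,4,8,9}
R ∪ ((Q △ R) ∖ P) = {3,4,6,7,8,9}
Q ∖ R = {2,5,8,9}
(R ∪ ((Q △ R) ∖ P)) ∪ (Q ∖ R) = {2,3,4,5,6,7,8,9}
Q △ P = {1,6,7,8,9,10,11}
P ∖ (Q △ P) = {2,5}
(P ∖ (Q △ P)) ∖ P = {}
((P ∖ (Q △ P)) ∖ P)^c = {1,2,3,4,5,6,7,8,9,10,11}
Every element of {2,3,4,5,6,7,8,9} is in {1,2,3,4,5,6,7,8,9,10,11}, so (R ∪ ((Q △ R) ∖ P)) ∪ (Q ∖ R) ⊆ ((P ∖ (Q △ P)) ∖ P)^c.

Yes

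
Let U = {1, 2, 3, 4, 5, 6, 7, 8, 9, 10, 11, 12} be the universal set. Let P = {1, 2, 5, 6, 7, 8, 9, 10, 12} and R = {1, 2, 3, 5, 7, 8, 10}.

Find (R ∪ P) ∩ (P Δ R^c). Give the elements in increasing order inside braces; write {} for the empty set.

R ∪ P = {1, 2, 3, 5, 6, 7, 8, 9, 10, 12}
R^c = {4, 6, 9, 11, 12}
P Δ R^c = {1, 2, 4, 5, 7, 8, 10, 11}
(R ∪ P) ∩ (P Δ R^c) = {1, 2, 5, 7, 8, 10}

{1, 2, 5, 7, 8, 10}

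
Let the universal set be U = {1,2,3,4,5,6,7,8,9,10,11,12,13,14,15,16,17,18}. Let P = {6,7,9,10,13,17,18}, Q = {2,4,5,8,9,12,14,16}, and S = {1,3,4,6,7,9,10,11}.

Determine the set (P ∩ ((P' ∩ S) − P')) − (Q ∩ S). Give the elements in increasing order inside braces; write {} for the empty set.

P' = {1,2,3,4,5,8,11,12,14,15,16}
P' ∩ S = {1,3,4,11}
(P' ∩ S) − P' = {}
P ∩ ((P' ∩ S) − P') = {}
Q ∩ S = {4,9}
(P ∩ ((P' ∩ S) − P')) − (Q ∩ S) = {}

{}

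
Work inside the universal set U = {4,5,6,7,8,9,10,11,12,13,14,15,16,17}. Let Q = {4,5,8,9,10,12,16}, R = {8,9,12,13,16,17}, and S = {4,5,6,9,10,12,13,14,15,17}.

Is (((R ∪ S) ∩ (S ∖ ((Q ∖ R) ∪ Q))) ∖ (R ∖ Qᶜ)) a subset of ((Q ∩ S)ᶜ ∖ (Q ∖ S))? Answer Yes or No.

R ∪ S = {4,5,6,8,9,10,12,13,14,15,16,17}
Q ∖ R = {4,5,10}
(Q ∖ R) ∪ Q = {4,5,8,9,10,12,16}
S ∖ ((Q ∖ R) ∪ Q) = {6,13,14,15,17}
(R ∪ S) ∩ (S ∖ ((Q ∖ R) ∪ Q)) = {6,13,14,15,17}
Qᶜ = {6,7,11,13,14,15,17}
R ∖ Qᶜ = {8,9,12,16}
((R ∪ S) ∩ (S ∖ ((Q ∖ R) ∪ Q))) ∖ (R ∖ Qᶜ) = {6,13,14,15,17}
Q ∩ S = {4,5,9,10,12}
(Q ∩ S)ᶜ = {6,7,8,11,13,14,15,16,17}
Q ∖ S = {8,16}
(Q ∩ S)ᶜ ∖ (Q ∖ S) = {6,7,11,13,14,15,17}
Every element of {6,13,14,15,17} is in {6,7,11,13,14,15,17}, so ((R ∪ S) ∩ (S ∖ ((Q ∖ R) ∪ Q))) ∖ (R ∖ Qᶜ) ⊆ (Q ∩ S)ᶜ ∖ (Q ∖ S).

Yes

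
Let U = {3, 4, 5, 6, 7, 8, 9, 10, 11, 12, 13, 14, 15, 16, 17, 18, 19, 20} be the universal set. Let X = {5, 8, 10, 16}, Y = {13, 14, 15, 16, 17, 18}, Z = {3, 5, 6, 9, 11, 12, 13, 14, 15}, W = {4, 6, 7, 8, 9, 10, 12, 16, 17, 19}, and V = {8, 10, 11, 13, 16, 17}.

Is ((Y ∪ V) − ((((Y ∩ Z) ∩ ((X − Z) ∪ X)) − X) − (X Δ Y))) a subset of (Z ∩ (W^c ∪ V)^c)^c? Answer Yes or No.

Yes

Y ∪ V = {8, 10, 11, 13, 14, 15, 16, 17, 18}
Y ∩ Z = {13, 14, 15}
X − Z = {8, 10, 16}
(X − Z) ∪ X = {5, 8, 10, 16}
(Y ∩ Z) ∩ ((X − Z) ∪ X) = {}
((Y ∩ Z) ∩ ((X − Z) ∪ X)) − X = {}
X Δ Y = {5, 8, 10, 13, 14, 15, 17, 18}
(((Y ∩ Z) ∩ ((X − Z) ∪ X)) − X) − (X Δ Y) = {}
(Y ∪ V) − ((((Y ∩ Z) ∩ ((X − Z) ∪ X)) − X) − (X Δ Y)) = {8, 10, 11, 13, 14, 15, 16, 17, 18}
W^c = {3, 5, 11, 13, 14, 15, 18, 20}
W^c ∪ V = {3, 5, 8, 10, 11, 13, 14, 15, 16, 17, 18, 20}
(W^c ∪ V)^c = {4, 6, 7, 9, 12, 19}
Z ∩ (W^c ∪ V)^c = {6, 9, 12}
(Z ∩ (W^c ∪ V)^c)^c = {3, 4, 5, 7, 8, 10, 11, 13, 14, 15, 16, 17, 18, 19, 20}
Every element of {8, 10, 11, 13, 14, 15, 16, 17, 18} is in {3, 4, 5, 7, 8, 10, 11, 13, 14, 15, 16, 17, 18, 19, 20}, so (Y ∪ V) − ((((Y ∩ Z) ∩ ((X − Z) ∪ X)) − X) − (X Δ Y)) ⊆ (Z ∩ (W^c ∪ V)^c)^c.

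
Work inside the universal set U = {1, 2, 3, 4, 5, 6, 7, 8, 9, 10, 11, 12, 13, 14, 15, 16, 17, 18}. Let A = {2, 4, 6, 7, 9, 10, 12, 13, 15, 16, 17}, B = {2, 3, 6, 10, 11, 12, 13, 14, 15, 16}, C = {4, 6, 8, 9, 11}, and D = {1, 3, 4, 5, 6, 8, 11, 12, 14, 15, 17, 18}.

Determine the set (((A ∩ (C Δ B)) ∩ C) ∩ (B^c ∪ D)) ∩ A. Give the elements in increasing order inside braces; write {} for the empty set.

{4, 9}

C Δ B = {2, 3, 4, 8, 9, 10, 12, 13, 14, 15, 16}
A ∩ (C Δ B) = {2, 4, 9, 10, 12, 13, 15, 16}
(A ∩ (C Δ B)) ∩ C = {4, 9}
B^c = {1, 4, 5, 7, 8, 9, 17, 18}
B^c ∪ D = {1, 3, 4, 5, 6, 7, 8, 9, 11, 12, 14, 15, 17, 18}
((A ∩ (C Δ B)) ∩ C) ∩ (B^c ∪ D) = {4, 9}
(((A ∩ (C Δ B)) ∩ C) ∩ (B^c ∪ D)) ∩ A = {4, 9}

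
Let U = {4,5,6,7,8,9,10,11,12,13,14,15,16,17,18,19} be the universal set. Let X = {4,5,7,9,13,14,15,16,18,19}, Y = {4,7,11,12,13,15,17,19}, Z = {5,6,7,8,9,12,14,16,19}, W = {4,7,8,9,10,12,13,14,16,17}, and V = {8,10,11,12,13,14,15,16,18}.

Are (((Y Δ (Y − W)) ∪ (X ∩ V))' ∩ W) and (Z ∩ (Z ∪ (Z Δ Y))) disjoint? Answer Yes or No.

Y − W = {11,15,19}
Y Δ (Y − W) = {4,7,12,13,17}
X ∩ V = {13,14,15,16,18}
(Y Δ (Y − W)) ∪ (X ∩ V) = {4,7,12,13,14,15,16,17,18}
((Y Δ (Y − W)) ∪ (X ∩ V))' = {5,6,8,9,10,11,19}
((Y Δ (Y − W)) ∪ (X ∩ V))' ∩ W = {8,9,10}
Z Δ Y = {4,5,6,8,9,11,13,14,15,16,17}
Z ∪ (Z Δ Y) = {4,5,6,7,8,9,11,12,13,14,15,16,17,19}
Z ∩ (Z ∪ (Z Δ Y)) = {5,6,7,8,9,12,14,16,19}
8 lies in both, so they are not disjoint.

No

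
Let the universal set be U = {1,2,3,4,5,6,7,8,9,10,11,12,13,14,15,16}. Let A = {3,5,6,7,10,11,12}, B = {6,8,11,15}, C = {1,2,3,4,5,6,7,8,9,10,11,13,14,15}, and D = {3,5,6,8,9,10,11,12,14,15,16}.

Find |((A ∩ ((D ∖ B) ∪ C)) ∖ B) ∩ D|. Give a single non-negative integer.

D ∖ B = {3,5,9,10,12,14,16}
(D ∖ B) ∪ C = {1,2,3,4,5,6,7,8,9,10,11,12,13,14,15,16}
A ∩ ((D ∖ B) ∪ C) = {3,5,6,7,10,11,12}
(A ∩ ((D ∖ B) ∪ C)) ∖ B = {3,5,7,10,12}
((A ∩ ((D ∖ B) ∪ C)) ∖ B) ∩ D = {3,5,10,12}
|((A ∩ ((D ∖ B) ∪ C)) ∖ B) ∩ D| = 4

4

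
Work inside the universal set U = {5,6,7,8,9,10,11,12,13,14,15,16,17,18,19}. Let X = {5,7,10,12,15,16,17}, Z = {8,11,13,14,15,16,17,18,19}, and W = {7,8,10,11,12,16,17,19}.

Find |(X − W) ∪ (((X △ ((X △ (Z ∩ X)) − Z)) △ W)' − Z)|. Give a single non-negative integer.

X − W = {5,15}
Z ∩ X = {15,16,17}
X △ (Z ∩ X) = {5,7,10,12}
(X △ (Z ∩ X)) − Z = {5,7,10,12}
X △ ((X △ (Z ∩ X)) − Z) = {15,16,17}
(X △ ((X △ (Z ∩ X)) − Z)) △ W = {7,8,10,11,12,15,19}
((X △ ((X △ (Z ∩ X)) − Z)) △ W)' = {5,6,9,13,14,16,17,18}
((X △ ((X △ (Z ∩ X)) − Z)) △ W)' − Z = {5,6,9}
(X − W) ∪ (((X △ ((X △ (Z ∩ X)) − Z)) △ W)' − Z) = {5,6,9,15}
|(X − W) ∪ (((X △ ((X △ (Z ∩ X)) − Z)) △ W)' − Z)| = 4

4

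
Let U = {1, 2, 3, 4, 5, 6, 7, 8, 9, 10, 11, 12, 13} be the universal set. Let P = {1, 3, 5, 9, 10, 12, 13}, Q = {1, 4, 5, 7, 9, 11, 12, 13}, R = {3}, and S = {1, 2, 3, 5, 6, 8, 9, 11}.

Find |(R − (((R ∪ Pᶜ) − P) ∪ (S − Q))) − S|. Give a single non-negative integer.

Pᶜ = {2, 4, 6, 7, 8, 11}
R ∪ Pᶜ = {2, 3, 4, 6, 7, 8, 11}
(R ∪ Pᶜ) − P = {2, 4, 6, 7, 8, 11}
S − Q = {2, 3, 6, 8}
((R ∪ Pᶜ) − P) ∪ (S − Q) = {2, 3, 4, 6, 7, 8, 11}
R − (((R ∪ Pᶜ) − P) ∪ (S − Q)) = {}
(R − (((R ∪ Pᶜ) − P) ∪ (S − Q))) − S = {}
|(R − (((R ∪ Pᶜ) − P) ∪ (S − Q))) − S| = 0

0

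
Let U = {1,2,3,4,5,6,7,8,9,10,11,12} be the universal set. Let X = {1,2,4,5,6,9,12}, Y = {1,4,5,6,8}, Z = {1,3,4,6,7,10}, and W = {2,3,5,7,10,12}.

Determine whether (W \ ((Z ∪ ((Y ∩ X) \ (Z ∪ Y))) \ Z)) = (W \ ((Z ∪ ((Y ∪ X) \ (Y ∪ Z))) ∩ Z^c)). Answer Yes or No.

Y ∩ X = {1,4,5,6}
Z ∪ Y = {1,3,4,5,6,7,8,10}
(Y ∩ X) \ (Z ∪ Y) = {}
Z ∪ ((Y ∩ X) \ (Z ∪ Y)) = {1,3,4,6,7,10}
(Z ∪ ((Y ∩ X) \ (Z ∪ Y))) \ Z = {}
W \ ((Z ∪ ((Y ∩ X) \ (Z ∪ Y))) \ Z) = {2,3,5,7,10,12}
Y ∪ X = {1,2,4,5,6,8,9,12}
Y ∪ Z = {1,3,4,5,6,7,8,10}
(Y ∪ X) \ (Y ∪ Z) = {2,9,12}
Z ∪ ((Y ∪ X) \ (Y ∪ Z)) = {1,2,3,4,6,7,9,10,12}
Z^c = {2,5,8,9,11,12}
(Z ∪ ((Y ∪ X) \ (Y ∪ Z))) ∩ Z^c = {2,9,12}
W \ ((Z ∪ ((Y ∪ X) \ (Y ∪ Z))) ∩ Z^c) = {3,5,7,10}
2 ∈ W \ ((Z ∪ ((Y ∩ X) \ (Z ∪ Y))) \ Z) but 2 ∉ W \ ((Z ∪ ((Y ∪ X) \ (Y ∪ Z))) ∩ Z^c), so they differ.

No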